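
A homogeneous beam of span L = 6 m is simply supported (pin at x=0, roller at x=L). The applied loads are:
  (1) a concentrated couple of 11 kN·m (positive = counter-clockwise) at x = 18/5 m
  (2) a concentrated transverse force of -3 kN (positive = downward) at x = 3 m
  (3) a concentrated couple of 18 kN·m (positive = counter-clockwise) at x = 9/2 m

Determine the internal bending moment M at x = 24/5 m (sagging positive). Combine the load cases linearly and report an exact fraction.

M(24/5) = -38/5 kN·m

Load 1 — applied couple M₀=11 kN·m at a=18/5 m (b=L-a=12/5):
  M_1 = M₀x/L - M₀  [x>a] = 11·(24/5)/6 - 11 = -11/5 kN·m
Load 2 — point force P=-3 kN at a=3 m (b=L-a=3):
  M_2 = Pa(L-x)/L  [x>a] = (-3)·3·(6-(24/5))/6 = -9/5 kN·m
Load 3 — applied couple M₀=18 kN·m at a=9/2 m (b=L-a=3/2):
  M_3 = M₀x/L - M₀  [x>a] = 18·(24/5)/6 - 18 = -18/5 kN·m
Superposition: M = Σ M_i = -38/5 kN·m ≈ -7.600000 kN·m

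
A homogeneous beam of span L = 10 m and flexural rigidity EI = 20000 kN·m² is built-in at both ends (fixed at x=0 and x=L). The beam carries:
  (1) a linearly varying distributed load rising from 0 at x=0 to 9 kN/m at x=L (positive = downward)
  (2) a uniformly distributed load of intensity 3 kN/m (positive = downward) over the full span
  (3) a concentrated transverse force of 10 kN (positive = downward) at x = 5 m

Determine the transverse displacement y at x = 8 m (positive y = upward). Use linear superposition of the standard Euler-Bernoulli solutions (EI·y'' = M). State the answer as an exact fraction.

y(8) = -7807/1500000 m

Load 1 — triangular load w₀=9 kN/m (0→w₀ over full span):
  y_1 = -w₀x²(L-x)²(x+2L)/(120LEI) = -9·8²·(10-8)²·(8+2·10)/(120·10·20000) = -42/15625 m
Load 2 — uniform load w=3 kN/m over full span:
  y_2 = -wx²(L-x)²/(24EI) = -3·8²·(10-8)²/(24·20000) = -1/625 m
Load 3 — point force P=10 kN at a=5 m (b=L-a=5):
  y_3 = -Pa²(L-x)²(3bL-(3b+a)(L-x))/(6L³EI)  [x>a] = -10·5²·(10-8)²·(3·5·10-(3·5+5)·(10-8))/(6·10³·20000) = -11/12000 m
Superposition: y = Σ y_i = -7807/1500000 m ≈ -0.005205 m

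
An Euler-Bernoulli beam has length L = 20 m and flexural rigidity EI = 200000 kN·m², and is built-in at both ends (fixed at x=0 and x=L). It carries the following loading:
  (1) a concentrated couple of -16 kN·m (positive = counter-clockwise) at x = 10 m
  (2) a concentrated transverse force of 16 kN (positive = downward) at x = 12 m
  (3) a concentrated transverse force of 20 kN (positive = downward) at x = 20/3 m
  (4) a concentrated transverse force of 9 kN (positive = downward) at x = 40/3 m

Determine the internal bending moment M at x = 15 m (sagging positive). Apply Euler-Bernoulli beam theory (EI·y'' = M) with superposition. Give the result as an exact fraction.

Load 1 — applied couple M₀=-16 kN·m at a=10 m (b=L-a=10):
  M_1 = R_Ax - M_A - M₀  [x>a] with R_A=-6/5, M_A=-4 = (-6/5)·15 - (-4) - (-16) = 2 kN·m
Load 2 — point force P=16 kN at a=12 m (b=L-a=8):
  M_2 = Pa²(a+3b)(L-x)/L³ - Pa²b/L²  [x>a] = 16·12²·(12+3·8)·(20-15)/20³ - 16·12²·8/20² = 144/25 kN·m
Load 3 — point force P=20 kN at a=20/3 m (b=L-a=40/3):
  M_3 = Pa²(a+3b)(L-x)/L³ - Pa²b/L²  [x>a] = 20·(20/3)²·((20/3)+3·(40/3))·(20-15)/20³ - 20·(20/3)²·(40/3)/20² = -100/27 kN·m
Load 4 — point force P=9 kN at a=40/3 m (b=L-a=20/3):
  M_4 = Pa²(a+3b)(L-x)/L³ - Pa²b/L²  [x>a] = 9·(40/3)²·((40/3)+3·(20/3))·(20-15)/20³ - 9·(40/3)²·(20/3)/20² = 20/3 kN·m
Superposition: M = Σ M_i = 7238/675 kN·m ≈ 10.722963 kN·m

M(15) = 7238/675 kN·m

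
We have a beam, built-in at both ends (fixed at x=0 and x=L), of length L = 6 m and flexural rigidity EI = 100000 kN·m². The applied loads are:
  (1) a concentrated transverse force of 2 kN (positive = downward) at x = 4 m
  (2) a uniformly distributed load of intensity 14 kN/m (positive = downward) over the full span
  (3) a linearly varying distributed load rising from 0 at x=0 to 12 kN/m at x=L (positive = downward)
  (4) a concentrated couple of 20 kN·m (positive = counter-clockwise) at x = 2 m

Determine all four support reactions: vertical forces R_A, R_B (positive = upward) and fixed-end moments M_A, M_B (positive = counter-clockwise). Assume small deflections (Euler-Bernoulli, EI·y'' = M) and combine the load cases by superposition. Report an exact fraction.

R_A = 7798/135 kN, M_A = 2578/45 kN·m, R_B = 8672/135 kN, M_B = -2642/45 kN·m

Load 1 — point force P=2 kN at a=4 m (b=L-a=2):
  R_A = Pb²(3a+b)/L³ = 2·2²·(3·4+2)/6³ = 14/27 kN
  M_A = Pab²/L² = 2·4·2²/6² = 8/9 kN·m
  R_B = Pa²(a+3b)/L³ = 2·4²·(4+3·2)/6³ = 40/27 kN
  M_B = -Pa²b/L² = -2·4²·2/6² = -16/9 kN·m
Load 2 — uniform load w=14 kN/m over full span:
  R_A = wL/2 = 14·6/2 = 42 kN
  M_A = wL²/12 = 14·6²/12 = 42 kN·m
  R_B = wL/2 = 14·6/2 = 42 kN
  M_B = -wL²/12 = -14·6²/12 = -42 kN·m
Load 3 — triangular load w₀=12 kN/m (0→w₀ over full span):
  R_A = 3w₀L/20 = 3·12·6/20 = 54/5 kN
  M_A = w₀L²/30 = 12·6²/30 = 72/5 kN·m
  R_B = 7w₀L/20 = 7·12·6/20 = 126/5 kN
  M_B = -w₀L²/20 = -12·6²/20 = -108/5 kN·m
Load 4 — applied couple M₀=20 kN·m at a=2 m (b=L-a=4):
  R_A = 6M₀ab/L³ = 6·20·2·4/6³ = 40/9 kN
  M_A = M₀b(2a-b)/L² = 20·4·(2·2-4)/6² = 0 kN·m
  R_B = -6M₀ab/L³ = -6·20·2·4/6³ = -40/9 kN
  M_B = M₀a(2b-a)/L² = 20·2·(2·4-2)/6² = 20/3 kN·m
Superposition: R_A = 7798/135 kN, M_A = 2578/45 kN·m, R_B = 8672/135 kN, M_B = -2642/45 kN·m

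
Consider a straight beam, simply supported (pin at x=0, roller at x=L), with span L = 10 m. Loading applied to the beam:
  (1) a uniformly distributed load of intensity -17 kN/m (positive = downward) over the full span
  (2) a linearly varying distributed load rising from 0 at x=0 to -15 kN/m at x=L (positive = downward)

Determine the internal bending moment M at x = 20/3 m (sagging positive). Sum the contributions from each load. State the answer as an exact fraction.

M(20/3) = -7600/27 kN·m

Load 1 — uniform load w=-17 kN/m over full span:
  M_1 = wx(L-x)/2 = (-17)·(20/3)·(10-(20/3))/2 = -1700/9 kN·m
Load 2 — triangular load w₀=-15 kN/m (0→w₀ over full span):
  M_2 = w₀Lx/6 - w₀x³/(6L) = (-15)·10·(20/3)/6 - (-15)·(20/3)³/(6·10) = -2500/27 kN·m
Superposition: M = Σ M_i = -7600/27 kN·m ≈ -281.481481 kN·m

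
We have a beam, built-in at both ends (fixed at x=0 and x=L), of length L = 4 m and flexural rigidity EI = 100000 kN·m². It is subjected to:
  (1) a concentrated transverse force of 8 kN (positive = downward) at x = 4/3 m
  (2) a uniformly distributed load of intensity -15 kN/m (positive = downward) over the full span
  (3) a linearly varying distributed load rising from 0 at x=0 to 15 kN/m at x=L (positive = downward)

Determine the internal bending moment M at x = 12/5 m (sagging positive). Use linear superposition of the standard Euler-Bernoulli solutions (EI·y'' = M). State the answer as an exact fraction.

Load 1 — point force P=8 kN at a=4/3 m (b=L-a=8/3):
  M_1 = Pa²(a+3b)(L-x)/L³ - Pa²b/L²  [x>a] = 8·(4/3)²·((4/3)+3·(8/3))·(4-(12/5))/4³ - 8·(4/3)²·(8/3)/4² = 128/135 kN·m
Load 2 — uniform load w=-15 kN/m over full span:
  M_2 = wLx/2 - wL²/12 - wx²/2 = (-15)·4·(12/5)/2 - (-15)·4²/12 - (-15)·(12/5)²/2 = -44/5 kN·m
Load 3 — triangular load w₀=15 kN/m (0→w₀ over full span):
  M_3 = 3w₀Lx/20 - w₀L²/30 - w₀x³/(6L) = 3·15·4·(12/5)/20 - 15·4²/30 - 15·(12/5)³/(6·4) = 124/25 kN·m
Superposition: M = Σ M_i = -1952/675 kN·m ≈ -2.891852 kN·m

M(12/5) = -1952/675 kN·m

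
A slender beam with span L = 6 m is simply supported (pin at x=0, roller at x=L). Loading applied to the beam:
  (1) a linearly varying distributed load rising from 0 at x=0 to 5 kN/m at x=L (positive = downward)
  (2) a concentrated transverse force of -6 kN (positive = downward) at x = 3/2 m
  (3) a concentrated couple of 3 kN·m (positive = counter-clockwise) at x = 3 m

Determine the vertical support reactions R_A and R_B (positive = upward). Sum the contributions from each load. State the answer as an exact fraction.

R_A = 1 kN, R_B = 8 kN

Load 1 — triangular load w₀=5 kN/m (0→w₀ over full span):
  R_A = w₀L/6 = 5·6/6 = 5 kN
  R_B = w₀L/3 = 5·6/3 = 10 kN
Load 2 — point force P=-6 kN at a=3/2 m (b=L-a=9/2):
  R_A = Pb/L = (-6)·(9/2)/6 = -9/2 kN
  R_B = Pa/L = (-6)·(3/2)/6 = -3/2 kN
Load 3 — applied couple M₀=3 kN·m at a=3 m (b=L-a=3):
  R_A = M₀/L = 3/6 = 1/2 kN
  R_B = -M₀/L = -3/6 = -1/2 kN
Superposition: R_A = 1 kN, R_B = 8 kN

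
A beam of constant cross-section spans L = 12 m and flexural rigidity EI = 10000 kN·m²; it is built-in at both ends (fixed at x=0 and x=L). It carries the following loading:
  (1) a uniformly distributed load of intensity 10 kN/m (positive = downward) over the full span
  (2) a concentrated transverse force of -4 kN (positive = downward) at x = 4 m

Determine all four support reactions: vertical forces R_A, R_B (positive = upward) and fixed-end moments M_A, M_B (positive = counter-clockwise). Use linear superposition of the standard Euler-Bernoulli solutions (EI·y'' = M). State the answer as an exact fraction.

Load 1 — uniform load w=10 kN/m over full span:
  R_A = wL/2 = 10·12/2 = 60 kN
  M_A = wL²/12 = 10·12²/12 = 120 kN·m
  R_B = wL/2 = 10·12/2 = 60 kN
  M_B = -wL²/12 = -10·12²/12 = -120 kN·m
Load 2 — point force P=-4 kN at a=4 m (b=L-a=8):
  R_A = Pb²(3a+b)/L³ = (-4)·8²·(3·4+8)/12³ = -80/27 kN
  M_A = Pab²/L² = (-4)·4·8²/12² = -64/9 kN·m
  R_B = Pa²(a+3b)/L³ = (-4)·4²·(4+3·8)/12³ = -28/27 kN
  M_B = -Pa²b/L² = -(-4)·4²·8/12² = 32/9 kN·m
Superposition: R_A = 1540/27 kN, M_A = 1016/9 kN·m, R_B = 1592/27 kN, M_B = -1048/9 kN·m

R_A = 1540/27 kN, M_A = 1016/9 kN·m, R_B = 1592/27 kN, M_B = -1048/9 kN·m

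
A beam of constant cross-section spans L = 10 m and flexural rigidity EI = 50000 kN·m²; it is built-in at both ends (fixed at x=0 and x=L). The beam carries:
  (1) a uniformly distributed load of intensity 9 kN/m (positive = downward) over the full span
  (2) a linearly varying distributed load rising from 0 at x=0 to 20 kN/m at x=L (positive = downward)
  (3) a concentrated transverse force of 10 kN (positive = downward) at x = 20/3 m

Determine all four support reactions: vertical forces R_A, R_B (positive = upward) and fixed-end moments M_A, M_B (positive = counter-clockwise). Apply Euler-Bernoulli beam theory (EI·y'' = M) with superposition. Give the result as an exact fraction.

Load 1 — uniform load w=9 kN/m over full span:
  R_A = wL/2 = 9·10/2 = 45 kN
  M_A = wL²/12 = 9·10²/12 = 75 kN·m
  R_B = wL/2 = 9·10/2 = 45 kN
  M_B = -wL²/12 = -9·10²/12 = -75 kN·m
Load 2 — triangular load w₀=20 kN/m (0→w₀ over full span):
  R_A = 3w₀L/20 = 3·20·10/20 = 30 kN
  M_A = w₀L²/30 = 20·10²/30 = 200/3 kN·m
  R_B = 7w₀L/20 = 7·20·10/20 = 70 kN
  M_B = -w₀L²/20 = -20·10²/20 = -100 kN·m
Load 3 — point force P=10 kN at a=20/3 m (b=L-a=10/3):
  R_A = Pb²(3a+b)/L³ = 10·(10/3)²·(3·(20/3)+(10/3))/10³ = 70/27 kN
  M_A = Pab²/L² = 10·(20/3)·(10/3)²/10² = 200/27 kN·m
  R_B = Pa²(a+3b)/L³ = 10·(20/3)²·((20/3)+3·(10/3))/10³ = 200/27 kN
  M_B = -Pa²b/L² = -10·(20/3)²·(10/3)/10² = -400/27 kN·m
Superposition: R_A = 2095/27 kN, M_A = 4025/27 kN·m, R_B = 3305/27 kN, M_B = -5125/27 kN·m

R_A = 2095/27 kN, M_A = 4025/27 kN·m, R_B = 3305/27 kN, M_B = -5125/27 kN·m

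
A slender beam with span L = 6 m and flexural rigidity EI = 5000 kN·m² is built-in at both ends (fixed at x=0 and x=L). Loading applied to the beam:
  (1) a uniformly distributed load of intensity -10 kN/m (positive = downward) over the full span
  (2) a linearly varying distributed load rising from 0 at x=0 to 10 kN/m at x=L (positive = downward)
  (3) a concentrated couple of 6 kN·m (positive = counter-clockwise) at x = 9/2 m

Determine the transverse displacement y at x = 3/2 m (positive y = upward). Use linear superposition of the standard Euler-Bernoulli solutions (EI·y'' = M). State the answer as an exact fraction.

y(3/2) = 459/256000 m

Load 1 — uniform load w=-10 kN/m over full span:
  y_1 = -wx²(L-x)²/(24EI) = -(-10)·(3/2)²·(6-(3/2))²/(24·5000) = 243/64000 m
Load 2 — triangular load w₀=10 kN/m (0→w₀ over full span):
  y_2 = -w₀x²(L-x)²(x+2L)/(120LEI) = -10·(3/2)²·(6-(3/2))²·((3/2)+2·6)/(120·6·5000) = -2187/1280000 m
Load 3 — applied couple M₀=6 kN·m at a=9/2 m (b=L-a=3/2):
  y_3 = (R_Ax³/6 - M_Ax²/2)/EI  [x≤a] with R_A=9/8, M_A=15/8 = ((9/8)·(3/2)³/6 - (15/8)·(3/2)²/2)/5000 = -189/640000 m
Superposition: y = Σ y_i = 459/256000 m ≈ 0.001793 m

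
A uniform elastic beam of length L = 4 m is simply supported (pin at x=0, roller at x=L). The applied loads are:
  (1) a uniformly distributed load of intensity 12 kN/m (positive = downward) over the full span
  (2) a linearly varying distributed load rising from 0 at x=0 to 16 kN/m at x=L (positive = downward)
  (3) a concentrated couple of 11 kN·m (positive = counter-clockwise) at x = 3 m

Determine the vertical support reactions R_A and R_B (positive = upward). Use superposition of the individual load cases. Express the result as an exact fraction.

R_A = 449/12 kN, R_B = 511/12 kN

Load 1 — uniform load w=12 kN/m over full span:
  R_A = wL/2 = 12·4/2 = 24 kN
  R_B = wL/2 = 12·4/2 = 24 kN
Load 2 — triangular load w₀=16 kN/m (0→w₀ over full span):
  R_A = w₀L/6 = 16·4/6 = 32/3 kN
  R_B = w₀L/3 = 16·4/3 = 64/3 kN
Load 3 — applied couple M₀=11 kN·m at a=3 m (b=L-a=1):
  R_A = M₀/L = 11/4 kN
  R_B = -M₀/L = -11/4 kN
Superposition: R_A = 449/12 kN, R_B = 511/12 kN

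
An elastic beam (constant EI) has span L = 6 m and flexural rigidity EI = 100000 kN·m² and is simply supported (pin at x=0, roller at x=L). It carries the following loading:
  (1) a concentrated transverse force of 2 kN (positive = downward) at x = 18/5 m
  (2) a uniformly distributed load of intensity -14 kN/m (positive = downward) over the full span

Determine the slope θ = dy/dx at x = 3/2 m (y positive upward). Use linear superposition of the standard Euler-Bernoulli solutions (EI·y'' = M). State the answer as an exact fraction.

Load 1 — point force P=2 kN at a=18/5 m (b=L-a=12/5):
  θ_1 = -Pb(L²-b²-3x²)/(6LEI)  [x≤a] = -2·(12/5)·(6²-(12/5)²-3·(3/2)²)/(6·6·100000) = -783/25000000 rad
Load 2 — uniform load w=-14 kN/m over full span:
  θ_2 = -w(L³-6Lx²+4x³)/(24EI) = -(-14)·(6³-6·6·(3/2)²+4·(3/2)³)/(24·100000) = 693/800000 rad
Superposition: θ = Σ θ_i = 83493/100000000 rad ≈ 0.000835 rad

θ(3/2) = 83493/100000000 rad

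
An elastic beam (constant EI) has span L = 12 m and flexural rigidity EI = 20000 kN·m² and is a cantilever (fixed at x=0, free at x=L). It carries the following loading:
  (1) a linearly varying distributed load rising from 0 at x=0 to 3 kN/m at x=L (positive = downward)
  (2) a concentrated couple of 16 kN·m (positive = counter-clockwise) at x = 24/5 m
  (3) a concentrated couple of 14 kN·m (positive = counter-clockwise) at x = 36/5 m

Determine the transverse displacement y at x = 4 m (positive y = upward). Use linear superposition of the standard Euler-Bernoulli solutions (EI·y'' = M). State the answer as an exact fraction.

Load 1 — triangular load w₀=3 kN/m (0→w₀ over full span):
  y_1 = (w₀Lx³/12-w₀L²x²/6-w₀x⁵/(120L))/EI = (3·12·4³/12-3·12²·4²/6-3·4⁵/(120·12))/20000 = -451/9375 m
Load 2 — applied couple M₀=16 kN·m at a=24/5 m (b=L-a=36/5):
  y_2 = M₀x²/(2EI)  [x≤a] = 16·4²/(2·20000) = 4/625 m
Load 3 — applied couple M₀=14 kN·m at a=36/5 m (b=L-a=24/5):
  y_3 = M₀x²/(2EI)  [x≤a] = 14·4²/(2·20000) = 7/1250 m
Superposition: y = Σ y_i = -677/18750 m ≈ -0.036107 m

y(4) = -677/18750 m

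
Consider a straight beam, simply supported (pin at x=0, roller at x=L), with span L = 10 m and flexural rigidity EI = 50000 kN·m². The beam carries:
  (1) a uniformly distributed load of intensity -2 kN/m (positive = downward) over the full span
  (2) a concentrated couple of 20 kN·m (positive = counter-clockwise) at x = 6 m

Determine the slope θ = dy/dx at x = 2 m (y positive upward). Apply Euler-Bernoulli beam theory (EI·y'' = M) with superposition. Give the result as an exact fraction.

Load 1 — uniform load w=-2 kN/m over full span:
  θ_1 = -w(L³-6Lx²+4x³)/(24EI) = -(-2)·(10³-6·10·2²+4·2³)/(24·50000) = 33/25000 rad
Load 2 — applied couple M₀=20 kN·m at a=6 m (b=L-a=4):
  θ_2 = (M₀x²/(2L)+C₁)/EI  [x≤a] with C₁=M₀(3b²-L²)/(6L)=-52/3 = (20·2²/(2·10)+(-52/3))/50000 = -1/3750 rad
Superposition: θ = Σ θ_i = 79/75000 rad ≈ 0.001053 rad

θ(2) = 79/75000 rad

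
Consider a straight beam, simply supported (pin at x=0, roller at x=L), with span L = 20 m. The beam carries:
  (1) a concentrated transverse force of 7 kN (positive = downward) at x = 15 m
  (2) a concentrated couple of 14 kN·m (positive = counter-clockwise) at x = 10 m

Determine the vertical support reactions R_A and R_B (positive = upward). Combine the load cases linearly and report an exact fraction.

R_A = 49/20 kN, R_B = 91/20 kN

Load 1 — point force P=7 kN at a=15 m (b=L-a=5):
  R_A = Pb/L = 7·5/20 = 7/4 kN
  R_B = Pa/L = 7·15/20 = 21/4 kN
Load 2 — applied couple M₀=14 kN·m at a=10 m (b=L-a=10):
  R_A = M₀/L = 14/20 = 7/10 kN
  R_B = -M₀/L = -14/20 = -7/10 kN
Superposition: R_A = 49/20 kN, R_B = 91/20 kN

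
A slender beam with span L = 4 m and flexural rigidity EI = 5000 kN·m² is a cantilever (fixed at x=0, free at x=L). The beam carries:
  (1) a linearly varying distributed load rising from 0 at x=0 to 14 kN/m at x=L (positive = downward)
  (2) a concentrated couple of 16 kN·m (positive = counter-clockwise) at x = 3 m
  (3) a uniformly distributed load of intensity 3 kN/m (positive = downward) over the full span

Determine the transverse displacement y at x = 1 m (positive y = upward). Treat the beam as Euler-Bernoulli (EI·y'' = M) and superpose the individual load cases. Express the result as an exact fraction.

y(1) = -8357/1200000 m

Load 1 — triangular load w₀=14 kN/m (0→w₀ over full span):
  y_1 = (w₀Lx³/12-w₀L²x²/6-w₀x⁵/(120L))/EI = (14·4·1³/12-14·4²·1²/6-14·1⁵/(120·4))/5000 = -7847/1200000 m
Load 2 — applied couple M₀=16 kN·m at a=3 m (b=L-a=1):
  y_2 = M₀x²/(2EI)  [x≤a] = 16·1²/(2·5000) = 1/625 m
Load 3 — uniform load w=3 kN/m over full span:
  y_3 = -wx²(x²-4Lx+6L²)/(24EI) = -3·1²·(1²-4·4·1+6·4²)/(24·5000) = -81/40000 m
Superposition: y = Σ y_i = -8357/1200000 m ≈ -0.006964 m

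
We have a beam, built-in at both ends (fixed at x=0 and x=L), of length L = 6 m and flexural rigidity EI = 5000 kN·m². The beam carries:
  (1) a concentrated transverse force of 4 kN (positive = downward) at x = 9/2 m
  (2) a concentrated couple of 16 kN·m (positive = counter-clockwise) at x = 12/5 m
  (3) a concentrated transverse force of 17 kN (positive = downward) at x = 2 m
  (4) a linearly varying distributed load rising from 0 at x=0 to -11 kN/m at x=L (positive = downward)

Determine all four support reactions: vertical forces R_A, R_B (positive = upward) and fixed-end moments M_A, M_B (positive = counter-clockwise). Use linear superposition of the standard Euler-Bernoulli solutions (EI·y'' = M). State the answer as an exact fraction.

R_A = 38651/5400 kN, M_A = 8921/1800 kN·m, R_B = -103451/5400 kN, M_B = 25181/1800 kN·m

Load 1 — point force P=4 kN at a=9/2 m (b=L-a=3/2):
  R_A = Pb²(3a+b)/L³ = 4·(3/2)²·(3·(9/2)+(3/2))/6³ = 5/8 kN
  M_A = Pab²/L² = 4·(9/2)·(3/2)²/6² = 9/8 kN·m
  R_B = Pa²(a+3b)/L³ = 4·(9/2)²·((9/2)+3·(3/2))/6³ = 27/8 kN
  M_B = -Pa²b/L² = -4·(9/2)²·(3/2)/6² = -27/8 kN·m
Load 2 — applied couple M₀=16 kN·m at a=12/5 m (b=L-a=18/5):
  R_A = 6M₀ab/L³ = 6·16·(12/5)·(18/5)/6³ = 96/25 kN
  M_A = M₀b(2a-b)/L² = 16·(18/5)·(2·(12/5)-(18/5))/6² = 48/25 kN·m
  R_B = -6M₀ab/L³ = -6·16·(12/5)·(18/5)/6³ = -96/25 kN
  M_B = M₀a(2b-a)/L² = 16·(12/5)·(2·(18/5)-(12/5))/6² = 128/25 kN·m
Load 3 — point force P=17 kN at a=2 m (b=L-a=4):
  R_A = Pb²(3a+b)/L³ = 17·4²·(3·2+4)/6³ = 340/27 kN
  M_A = Pab²/L² = 17·2·4²/6² = 136/9 kN·m
  R_B = Pa²(a+3b)/L³ = 17·2²·(2+3·4)/6³ = 119/27 kN
  M_B = -Pa²b/L² = -17·2²·4/6² = -68/9 kN·m
Load 4 — triangular load w₀=-11 kN/m (0→w₀ over full span):
  R_A = 3w₀L/20 = 3·(-11)·6/20 = -99/10 kN
  M_A = w₀L²/30 = (-11)·6²/30 = -66/5 kN·m
  R_B = 7w₀L/20 = 7·(-11)·6/20 = -231/10 kN
  M_B = -w₀L²/20 = -(-11)·6²/20 = 99/5 kN·m
Superposition: R_A = 38651/5400 kN, M_A = 8921/1800 kN·m, R_B = -103451/5400 kN, M_B = 25181/1800 kN·m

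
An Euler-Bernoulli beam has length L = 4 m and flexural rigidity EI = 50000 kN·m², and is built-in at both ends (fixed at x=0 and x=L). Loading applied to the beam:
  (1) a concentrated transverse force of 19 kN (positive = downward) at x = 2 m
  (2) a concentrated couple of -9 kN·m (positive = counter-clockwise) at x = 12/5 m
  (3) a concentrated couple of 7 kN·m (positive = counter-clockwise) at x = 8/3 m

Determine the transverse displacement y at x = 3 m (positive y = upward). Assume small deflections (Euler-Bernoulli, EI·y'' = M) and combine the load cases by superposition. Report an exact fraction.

y(3) = -2/28125 m

Load 1 — point force P=19 kN at a=2 m (b=L-a=2):
  y_1 = -Pa²(L-x)²(3bL-(3b+a)(L-x))/(6L³EI)  [x>a] = -19·2²·(4-3)²·(3·2·4-(3·2+2)·(4-3))/(6·4³·50000) = -19/300000 m
Load 2 — applied couple M₀=-9 kN·m at a=12/5 m (b=L-a=8/5):
  y_2 = (R_Ax³/6 - M_Ax²/2 - M₀(x-a)²/2)/EI  [x>a] with R_A=-81/25, M_A=-72/25 = ((-81/25)·3³/6 - (-72/25)·3²/2 - (-9)·(3-(12/5))²/2)/50000 = 0 m
Load 3 — applied couple M₀=7 kN·m at a=8/3 m (b=L-a=4/3):
  y_3 = (R_Ax³/6 - M_Ax²/2 - M₀(x-a)²/2)/EI  [x>a] with R_A=7/3, M_A=7/3 = ((7/3)·3³/6 - (7/3)·3²/2 - 7·(3-(8/3))²/2)/50000 = -7/900000 m
Superposition: y = Σ y_i = -2/28125 m ≈ -0.000071 m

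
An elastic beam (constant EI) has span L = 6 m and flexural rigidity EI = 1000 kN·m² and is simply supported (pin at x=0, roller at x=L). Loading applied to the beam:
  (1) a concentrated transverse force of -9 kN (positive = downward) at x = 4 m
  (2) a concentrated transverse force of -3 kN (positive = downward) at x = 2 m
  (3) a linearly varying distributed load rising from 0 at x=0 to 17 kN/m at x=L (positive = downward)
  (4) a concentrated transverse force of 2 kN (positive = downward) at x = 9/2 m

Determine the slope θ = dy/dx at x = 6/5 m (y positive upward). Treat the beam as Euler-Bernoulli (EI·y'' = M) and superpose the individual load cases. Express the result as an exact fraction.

θ(6/5) = -1283719/30000000 rad

Load 1 — point force P=-9 kN at a=4 m (b=L-a=2):
  θ_1 = -Pb(L²-b²-3x²)/(6LEI)  [x≤a] = -(-9)·2·(6²-2²-3·(6/5)²)/(6·6·1000) = 173/12500 rad
Load 2 — point force P=-3 kN at a=2 m (b=L-a=4):
  θ_2 = -Pb(L²-b²-3x²)/(6LEI)  [x≤a] = -(-3)·4·(6²-4²-3·(6/5)²)/(6·6·1000) = 49/9375 rad
Load 3 — triangular load w₀=17 kN/m (0→w₀ over full span):
  θ_3 = -w₀(7L⁴-30L²x²+15x⁴)/(360LEI) = -17·(7·6⁴-30·6²·(6/5)²+15·(6/5)⁴)/(360·6·1000) = -4641/78125 rad
Load 4 — point force P=2 kN at a=9/2 m (b=L-a=3/2):
  θ_4 = -Pb(L²-b²-3x²)/(6LEI)  [x≤a] = -2·(3/2)·(6²-(3/2)²-3·(6/5)²)/(6·6·1000) = -981/400000 rad
Superposition: θ = Σ θ_i = -1283719/30000000 rad ≈ -0.042791 rad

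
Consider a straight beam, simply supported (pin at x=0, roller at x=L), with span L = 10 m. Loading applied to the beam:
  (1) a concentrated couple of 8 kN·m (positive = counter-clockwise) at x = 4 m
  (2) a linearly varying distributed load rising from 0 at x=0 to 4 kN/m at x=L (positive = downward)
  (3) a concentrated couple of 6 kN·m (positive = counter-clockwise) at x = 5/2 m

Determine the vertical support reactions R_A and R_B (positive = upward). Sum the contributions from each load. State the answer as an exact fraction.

Load 1 — applied couple M₀=8 kN·m at a=4 m (b=L-a=6):
  R_A = M₀/L = 8/10 = 4/5 kN
  R_B = -M₀/L = -8/10 = -4/5 kN
Load 2 — triangular load w₀=4 kN/m (0→w₀ over full span):
  R_A = w₀L/6 = 4·10/6 = 20/3 kN
  R_B = w₀L/3 = 4·10/3 = 40/3 kN
Load 3 — applied couple M₀=6 kN·m at a=5/2 m (b=L-a=15/2):
  R_A = M₀/L = 6/10 = 3/5 kN
  R_B = -M₀/L = -6/10 = -3/5 kN
Superposition: R_A = 121/15 kN, R_B = 179/15 kN

R_A = 121/15 kN, R_B = 179/15 kN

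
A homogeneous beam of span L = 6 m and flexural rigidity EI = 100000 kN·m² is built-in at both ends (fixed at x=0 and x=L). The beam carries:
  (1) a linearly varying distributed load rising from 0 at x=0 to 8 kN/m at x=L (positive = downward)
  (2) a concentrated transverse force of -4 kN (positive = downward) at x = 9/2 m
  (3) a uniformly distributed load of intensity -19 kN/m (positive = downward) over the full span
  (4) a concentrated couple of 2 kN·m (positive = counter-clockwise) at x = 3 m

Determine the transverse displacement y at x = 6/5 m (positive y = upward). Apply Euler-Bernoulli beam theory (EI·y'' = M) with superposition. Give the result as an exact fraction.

y(6/5) = 1363347/6250000000 m

Load 1 — triangular load w₀=8 kN/m (0→w₀ over full span):
  y_1 = -w₀x²(L-x)²(x+2L)/(120LEI) = -8·(6/5)²·(6-(6/5))²·((6/5)+2·6)/(120·6·100000) = -2376/48828125 m
Load 2 — point force P=-4 kN at a=9/2 m (b=L-a=3/2):
  y_2 = -Pb²x²(3aL-(3a+b)x)/(6L³EI)  [x≤a] = -(-4)·(3/2)²·(6/5)²·(3·(9/2)·6-(3·(9/2)+(3/2))·(6/5))/(6·6³·100000) = 63/10000000 m
Load 3 — uniform load w=-19 kN/m over full span:
  y_3 = -wx²(L-x)²/(24EI) = -(-19)·(6/5)²·(6-(6/5))²/(24·100000) = 513/1953125 m
Load 4 — applied couple M₀=2 kN·m at a=3 m (b=L-a=3):
  y_4 = (R_Ax³/6 - M_Ax²/2)/EI  [x≤a] with R_A=1/2, M_A=1/2 = ((1/2)·(6/5)³/6 - (1/2)·(6/5)²/2)/100000 = -27/12500000 m
Superposition: y = Σ y_i = 1363347/6250000000 m ≈ 0.000218 m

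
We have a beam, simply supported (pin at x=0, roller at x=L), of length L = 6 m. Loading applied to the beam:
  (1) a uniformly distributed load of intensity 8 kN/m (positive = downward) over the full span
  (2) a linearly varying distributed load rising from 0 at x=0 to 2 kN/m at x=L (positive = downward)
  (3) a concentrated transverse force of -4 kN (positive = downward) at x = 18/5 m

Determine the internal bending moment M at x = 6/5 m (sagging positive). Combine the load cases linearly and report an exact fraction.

M(6/5) = 2928/125 kN·m

Load 1 — uniform load w=8 kN/m over full span:
  M_1 = wx(L-x)/2 = 8·(6/5)·(6-(6/5))/2 = 576/25 kN·m
Load 2 — triangular load w₀=2 kN/m (0→w₀ over full span):
  M_2 = w₀Lx/6 - w₀x³/(6L) = 2·6·(6/5)/6 - 2·(6/5)³/(6·6) = 288/125 kN·m
Load 3 — point force P=-4 kN at a=18/5 m (b=L-a=12/5):
  M_3 = Pbx/L  [x≤a] = (-4)·(12/5)·(6/5)/6 = -48/25 kN·m
Superposition: M = Σ M_i = 2928/125 kN·m ≈ 23.424000 kN·m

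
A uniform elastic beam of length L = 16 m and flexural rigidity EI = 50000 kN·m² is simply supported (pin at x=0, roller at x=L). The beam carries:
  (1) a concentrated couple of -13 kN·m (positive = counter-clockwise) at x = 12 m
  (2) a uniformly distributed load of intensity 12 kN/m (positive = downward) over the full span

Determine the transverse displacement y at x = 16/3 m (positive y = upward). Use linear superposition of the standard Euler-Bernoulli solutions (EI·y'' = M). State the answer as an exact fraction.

y(16/3) = -88799/506250 m

Load 1 — applied couple M₀=-13 kN·m at a=12 m (b=L-a=4):
  y_1 = (M₀x³/(6L)+C₁x)/EI  [x≤a] with C₁=M₀(3b²-L²)/(6L)=169/6 = ((-13)·(16/3)³/(6·16)+(169/6)·(16/3))/50000 = 1313/506250 m
Load 2 — uniform load w=12 kN/m over full span:
  y_2 = -wx(L³-2Lx²+x³)/(24EI) = -12·(16/3)·(16³-2·16·(16/3)²+(16/3)³)/(24·50000) = -45056/253125 m
Superposition: y = Σ y_i = -88799/506250 m ≈ -0.175405 m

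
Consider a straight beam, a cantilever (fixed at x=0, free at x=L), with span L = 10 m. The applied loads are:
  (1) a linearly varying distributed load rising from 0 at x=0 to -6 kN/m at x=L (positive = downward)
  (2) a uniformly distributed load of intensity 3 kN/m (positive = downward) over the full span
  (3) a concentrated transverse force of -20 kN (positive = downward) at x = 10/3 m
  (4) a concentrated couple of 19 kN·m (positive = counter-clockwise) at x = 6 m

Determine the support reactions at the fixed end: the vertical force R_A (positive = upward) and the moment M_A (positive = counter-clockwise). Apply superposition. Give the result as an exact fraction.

R_A = -20 kN, M_A = -407/3 kN·m

Load 1 — triangular load w₀=-6 kN/m (0→w₀ over full span):
  R_A = w₀L/2 = (-6)·10/2 = -30 kN
  M_A = w₀L²/3 = (-6)·10²/3 = -200 kN·m
Load 2 — uniform load w=3 kN/m over full span:
  R_A = wL = 3·10 = 30 kN
  M_A = wL²/2 = 3·10²/2 = 150 kN·m
Load 3 — point force P=-20 kN at a=10/3 m (b=L-a=20/3):
  R_A = P = (-20) = -20 kN
  M_A = Pa = (-20)·(10/3) = -200/3 kN·m
Load 4 — applied couple M₀=19 kN·m at a=6 m (b=L-a=4):
  R_A = 0 kN
  M_A = -M₀ = -19 kN·m
Superposition: R_A = -20 kN, M_A = -407/3 kN·m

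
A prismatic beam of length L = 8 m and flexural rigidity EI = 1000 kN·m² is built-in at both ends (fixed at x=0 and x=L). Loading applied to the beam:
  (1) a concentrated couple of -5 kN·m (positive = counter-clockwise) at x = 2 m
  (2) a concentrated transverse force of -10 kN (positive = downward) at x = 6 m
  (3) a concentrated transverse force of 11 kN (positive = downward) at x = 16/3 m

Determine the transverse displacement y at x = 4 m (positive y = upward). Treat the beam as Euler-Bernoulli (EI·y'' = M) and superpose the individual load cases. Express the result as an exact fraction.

y(4) = -217/16200 m

Load 1 — applied couple M₀=-5 kN·m at a=2 m (b=L-a=6):
  y_1 = (R_Ax³/6 - M_Ax²/2 - M₀(x-a)²/2)/EI  [x>a] with R_A=-45/64, M_A=15/16 = ((-45/64)·4³/6 - (15/16)·4²/2 - (-5)·(4-2)²/2)/1000 = -1/200 m
Load 2 — point force P=-10 kN at a=6 m (b=L-a=2):
  y_2 = -Pb²x²(3aL-(3a+b)x)/(6L³EI)  [x≤a] = -(-10)·2²·4²·(3·6·8-(3·6+2)·4)/(6·8³·1000) = 1/75 m
Load 3 — point force P=11 kN at a=16/3 m (b=L-a=8/3):
  y_3 = -Pb²x²(3aL-(3a+b)x)/(6L³EI)  [x≤a] = -11·(8/3)²·4²·(3·(16/3)·8-(3·(16/3)+(8/3))·4)/(6·8³·1000) = -44/2025 m
Superposition: y = Σ y_i = -217/16200 m ≈ -0.013395 m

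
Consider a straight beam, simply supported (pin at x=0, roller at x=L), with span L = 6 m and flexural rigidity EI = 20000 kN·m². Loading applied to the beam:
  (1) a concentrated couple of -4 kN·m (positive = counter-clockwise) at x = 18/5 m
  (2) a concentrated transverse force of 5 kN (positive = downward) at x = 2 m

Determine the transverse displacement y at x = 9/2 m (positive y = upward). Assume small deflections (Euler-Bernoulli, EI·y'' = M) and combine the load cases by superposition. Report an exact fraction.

Load 1 — applied couple M₀=-4 kN·m at a=18/5 m (b=L-a=12/5):
  y_1 = (M₀x³/(6L)-M₀(x-a)²/2+C₁x)/EI  [x>a] with C₁=M₀(3b²-L²)/(6L)=52/25 = ((-4)·(9/2)³/(6·6)-(-4)·((9/2)-(18/5))²/2+(52/25)·(9/2))/20000 = 171/4000000 m
Load 2 — point force P=5 kN at a=2 m (b=L-a=4):
  y_2 = -Pa(L-x)(2Lx-a²-x²)/(6LEI)  [x>a] = -5·2·(6-(9/2))·(2·6·(9/2)-2²-(9/2)²)/(6·6·20000) = -119/192000 m
Superposition: y = Σ y_i = -13849/24000000 m ≈ -0.000577 m

y(9/2) = -13849/24000000 m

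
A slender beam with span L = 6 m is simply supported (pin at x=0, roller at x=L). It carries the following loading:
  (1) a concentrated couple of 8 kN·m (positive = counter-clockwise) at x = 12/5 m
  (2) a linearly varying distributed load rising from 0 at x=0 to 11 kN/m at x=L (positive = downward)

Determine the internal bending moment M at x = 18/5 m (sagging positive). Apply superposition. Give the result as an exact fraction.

Load 1 — applied couple M₀=8 kN·m at a=12/5 m (b=L-a=18/5):
  M_1 = M₀x/L - M₀  [x>a] = 8·(18/5)/6 - 8 = -16/5 kN·m
Load 2 — triangular load w₀=11 kN/m (0→w₀ over full span):
  M_2 = w₀Lx/6 - w₀x³/(6L) = 11·6·(18/5)/6 - 11·(18/5)³/(6·6) = 3168/125 kN·m
Superposition: M = Σ M_i = 2768/125 kN·m ≈ 22.144000 kN·m

M(18/5) = 2768/125 kN·m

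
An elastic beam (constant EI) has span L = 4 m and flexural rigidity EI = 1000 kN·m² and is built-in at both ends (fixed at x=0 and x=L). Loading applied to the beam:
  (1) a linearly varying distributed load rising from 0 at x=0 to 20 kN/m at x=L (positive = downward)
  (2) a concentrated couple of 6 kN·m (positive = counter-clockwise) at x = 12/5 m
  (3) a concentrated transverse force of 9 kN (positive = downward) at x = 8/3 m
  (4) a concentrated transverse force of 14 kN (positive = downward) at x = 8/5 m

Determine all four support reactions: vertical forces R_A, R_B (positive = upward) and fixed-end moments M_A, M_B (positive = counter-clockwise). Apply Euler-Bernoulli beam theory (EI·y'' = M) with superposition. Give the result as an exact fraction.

Load 1 — triangular load w₀=20 kN/m (0→w₀ over full span):
  R_A = 3w₀L/20 = 3·20·4/20 = 12 kN
  M_A = w₀L²/30 = 20·4²/30 = 32/3 kN·m
  R_B = 7w₀L/20 = 7·20·4/20 = 28 kN
  M_B = -w₀L²/20 = -20·4²/20 = -16 kN·m
Load 2 — applied couple M₀=6 kN·m at a=12/5 m (b=L-a=8/5):
  R_A = 6M₀ab/L³ = 6·6·(12/5)·(8/5)/4³ = 54/25 kN
  M_A = M₀b(2a-b)/L² = 6·(8/5)·(2·(12/5)-(8/5))/4² = 48/25 kN·m
  R_B = -6M₀ab/L³ = -6·6·(12/5)·(8/5)/4³ = -54/25 kN
  M_B = M₀a(2b-a)/L² = 6·(12/5)·(2·(8/5)-(12/5))/4² = 18/25 kN·m
Load 3 — point force P=9 kN at a=8/3 m (b=L-a=4/3):
  R_A = Pb²(3a+b)/L³ = 9·(4/3)²·(3·(8/3)+(4/3))/4³ = 7/3 kN
  M_A = Pab²/L² = 9·(8/3)·(4/3)²/4² = 8/3 kN·m
  R_B = Pa²(a+3b)/L³ = 9·(8/3)²·((8/3)+3·(4/3))/4³ = 20/3 kN
  M_B = -Pa²b/L² = -9·(8/3)²·(4/3)/4² = -16/3 kN·m
Load 4 — point force P=14 kN at a=8/5 m (b=L-a=12/5):
  R_A = Pb²(3a+b)/L³ = 14·(12/5)²·(3·(8/5)+(12/5))/4³ = 1134/125 kN
  M_A = Pab²/L² = 14·(8/5)·(12/5)²/4² = 1008/125 kN·m
  R_B = Pa²(a+3b)/L³ = 14·(8/5)²·((8/5)+3·(12/5))/4³ = 616/125 kN
  M_B = -Pa²b/L² = -14·(8/5)²·(12/5)/4² = -672/125 kN·m
Superposition: R_A = 9587/375 kN, M_A = 8744/375 kN·m, R_B = 14038/375 kN, M_B = -9746/375 kN·m

R_A = 9587/375 kN, M_A = 8744/375 kN·m, R_B = 14038/375 kN, M_B = -9746/375 kN·m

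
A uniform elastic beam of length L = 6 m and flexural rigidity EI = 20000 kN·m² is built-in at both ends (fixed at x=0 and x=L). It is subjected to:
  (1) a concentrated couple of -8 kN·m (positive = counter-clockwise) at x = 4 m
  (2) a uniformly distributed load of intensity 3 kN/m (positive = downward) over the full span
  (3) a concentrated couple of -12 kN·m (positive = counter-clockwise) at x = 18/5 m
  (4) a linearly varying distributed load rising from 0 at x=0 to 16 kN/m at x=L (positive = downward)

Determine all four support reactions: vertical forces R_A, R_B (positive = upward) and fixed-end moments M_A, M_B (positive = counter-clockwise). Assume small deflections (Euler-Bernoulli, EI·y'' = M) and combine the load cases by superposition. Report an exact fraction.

R_A = 4217/225 kN, M_A = 1627/75 kN·m, R_B = 10633/225 kN, M_B = -981/25 kN·m

Load 1 — applied couple M₀=-8 kN·m at a=4 m (b=L-a=2):
  R_A = 6M₀ab/L³ = 6·(-8)·4·2/6³ = -16/9 kN
  M_A = M₀b(2a-b)/L² = (-8)·2·(2·4-2)/6² = -8/3 kN·m
  R_B = -6M₀ab/L³ = -6·(-8)·4·2/6³ = 16/9 kN
  M_B = M₀a(2b-a)/L² = (-8)·4·(2·2-4)/6² = 0 kN·m
Load 2 — uniform load w=3 kN/m over full span:
  R_A = wL/2 = 3·6/2 = 9 kN
  M_A = wL²/12 = 3·6²/12 = 9 kN·m
  R_B = wL/2 = 3·6/2 = 9 kN
  M_B = -wL²/12 = -3·6²/12 = -9 kN·m
Load 3 — applied couple M₀=-12 kN·m at a=18/5 m (b=L-a=12/5):
  R_A = 6M₀ab/L³ = 6·(-12)·(18/5)·(12/5)/6³ = -72/25 kN
  M_A = M₀b(2a-b)/L² = (-12)·(12/5)·(2·(18/5)-(12/5))/6² = -96/25 kN·m
  R_B = -6M₀ab/L³ = -6·(-12)·(18/5)·(12/5)/6³ = 72/25 kN
  M_B = M₀a(2b-a)/L² = (-12)·(18/5)·(2·(12/5)-(18/5))/6² = -36/25 kN·m
Load 4 — triangular load w₀=16 kN/m (0→w₀ over full span):
  R_A = 3w₀L/20 = 3·16·6/20 = 72/5 kN
  M_A = w₀L²/30 = 16·6²/30 = 96/5 kN·m
  R_B = 7w₀L/20 = 7·16·6/20 = 168/5 kN
  M_B = -w₀L²/20 = -16·6²/20 = -144/5 kN·m
Superposition: R_A = 4217/225 kN, M_A = 1627/75 kN·m, R_B = 10633/225 kN, M_B = -981/25 kN·m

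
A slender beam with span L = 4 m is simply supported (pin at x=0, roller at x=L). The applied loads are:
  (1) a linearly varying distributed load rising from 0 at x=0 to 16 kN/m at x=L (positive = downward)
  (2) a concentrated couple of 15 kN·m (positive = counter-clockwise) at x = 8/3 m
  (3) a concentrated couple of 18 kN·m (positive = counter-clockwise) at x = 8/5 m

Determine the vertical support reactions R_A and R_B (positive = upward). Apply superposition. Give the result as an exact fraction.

R_A = 227/12 kN, R_B = 157/12 kN

Load 1 — triangular load w₀=16 kN/m (0→w₀ over full span):
  R_A = w₀L/6 = 16·4/6 = 32/3 kN
  R_B = w₀L/3 = 16·4/3 = 64/3 kN
Load 2 — applied couple M₀=15 kN·m at a=8/3 m (b=L-a=4/3):
  R_A = M₀/L = 15/4 kN
  R_B = -M₀/L = -15/4 kN
Load 3 — applied couple M₀=18 kN·m at a=8/5 m (b=L-a=12/5):
  R_A = M₀/L = 18/4 = 9/2 kN
  R_B = -M₀/L = -18/4 = -9/2 kN
Superposition: R_A = 227/12 kN, R_B = 157/12 kN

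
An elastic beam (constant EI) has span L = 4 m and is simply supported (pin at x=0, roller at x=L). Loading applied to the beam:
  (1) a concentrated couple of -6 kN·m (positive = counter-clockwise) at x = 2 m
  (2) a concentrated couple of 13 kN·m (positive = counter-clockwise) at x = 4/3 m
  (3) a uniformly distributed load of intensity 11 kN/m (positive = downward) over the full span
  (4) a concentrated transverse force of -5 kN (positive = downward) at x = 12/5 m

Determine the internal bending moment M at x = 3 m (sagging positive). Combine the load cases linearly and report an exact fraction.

Load 1 — applied couple M₀=-6 kN·m at a=2 m (b=L-a=2):
  M_1 = M₀x/L - M₀  [x>a] = (-6)·3/4 - (-6) = 3/2 kN·m
Load 2 — applied couple M₀=13 kN·m at a=4/3 m (b=L-a=8/3):
  M_2 = M₀x/L - M₀  [x>a] = 13·3/4 - 13 = -13/4 kN·m
Load 3 — uniform load w=11 kN/m over full span:
  M_3 = wx(L-x)/2 = 11·3·(4-3)/2 = 33/2 kN·m
Load 4 — point force P=-5 kN at a=12/5 m (b=L-a=8/5):
  M_4 = Pa(L-x)/L  [x>a] = (-5)·(12/5)·(4-3)/4 = -3 kN·m
Superposition: M = Σ M_i = 47/4 kN·m ≈ 11.750000 kN·m

M(3) = 47/4 kN·m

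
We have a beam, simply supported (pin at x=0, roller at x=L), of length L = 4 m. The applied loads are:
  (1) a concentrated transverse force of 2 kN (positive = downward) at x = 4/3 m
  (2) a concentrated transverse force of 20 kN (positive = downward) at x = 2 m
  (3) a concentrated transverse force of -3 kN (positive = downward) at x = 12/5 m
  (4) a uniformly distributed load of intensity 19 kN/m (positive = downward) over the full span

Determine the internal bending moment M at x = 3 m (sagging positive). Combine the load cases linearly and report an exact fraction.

M(3) = 1121/30 kN·m

Load 1 — point force P=2 kN at a=4/3 m (b=L-a=8/3):
  M_1 = Pa(L-x)/L  [x>a] = 2·(4/3)·(4-3)/4 = 2/3 kN·m
Load 2 — point force P=20 kN at a=2 m (b=L-a=2):
  M_2 = Pa(L-x)/L  [x>a] = 20·2·(4-3)/4 = 10 kN·m
Load 3 — point force P=-3 kN at a=12/5 m (b=L-a=8/5):
  M_3 = Pa(L-x)/L  [x>a] = (-3)·(12/5)·(4-3)/4 = -9/5 kN·m
Load 4 — uniform load w=19 kN/m over full span:
  M_4 = wx(L-x)/2 = 19·3·(4-3)/2 = 57/2 kN·m
Superposition: M = Σ M_i = 1121/30 kN·m ≈ 37.366667 kN·m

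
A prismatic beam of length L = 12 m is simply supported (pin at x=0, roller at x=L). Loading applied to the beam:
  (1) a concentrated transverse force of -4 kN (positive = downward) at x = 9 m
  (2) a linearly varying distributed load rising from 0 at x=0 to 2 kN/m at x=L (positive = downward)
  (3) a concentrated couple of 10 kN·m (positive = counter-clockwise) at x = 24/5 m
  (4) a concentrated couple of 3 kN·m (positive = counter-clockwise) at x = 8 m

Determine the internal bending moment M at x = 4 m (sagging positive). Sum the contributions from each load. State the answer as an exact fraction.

M(4) = 131/9 kN·m

Load 1 — point force P=-4 kN at a=9 m (b=L-a=3):
  M_1 = Pbx/L  [x≤a] = (-4)·3·4/12 = -4 kN·m
Load 2 — triangular load w₀=2 kN/m (0→w₀ over full span):
  M_2 = w₀Lx/6 - w₀x³/(6L) = 2·12·4/6 - 2·4³/(6·12) = 128/9 kN·m
Load 3 — applied couple M₀=10 kN·m at a=24/5 m (b=L-a=36/5):
  M_3 = M₀x/L  [x≤a] = 10·4/12 = 10/3 kN·m
Load 4 — applied couple M₀=3 kN·m at a=8 m (b=L-a=4):
  M_4 = M₀x/L  [x≤a] = 3·4/12 = 1 kN·m
Superposition: M = Σ M_i = 131/9 kN·m ≈ 14.555556 kN·m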